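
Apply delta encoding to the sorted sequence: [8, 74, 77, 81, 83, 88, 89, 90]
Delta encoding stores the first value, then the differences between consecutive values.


First value: 8
Deltas:
  74 - 8 = 66
  77 - 74 = 3
  81 - 77 = 4
  83 - 81 = 2
  88 - 83 = 5
  89 - 88 = 1
  90 - 89 = 1


Delta encoded: [8, 66, 3, 4, 2, 5, 1, 1]


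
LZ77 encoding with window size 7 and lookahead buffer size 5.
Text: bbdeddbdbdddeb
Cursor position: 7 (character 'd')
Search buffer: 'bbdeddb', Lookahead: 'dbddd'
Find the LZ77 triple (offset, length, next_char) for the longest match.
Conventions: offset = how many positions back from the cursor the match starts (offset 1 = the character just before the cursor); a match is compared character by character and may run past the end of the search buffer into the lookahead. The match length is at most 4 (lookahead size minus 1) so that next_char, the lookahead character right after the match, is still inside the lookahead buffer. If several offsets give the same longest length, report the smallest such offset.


Try each offset into the search buffer:
  offset=1 (pos 6, char 'b'): match length 0
  offset=2 (pos 5, char 'd'): match length 3
  offset=3 (pos 4, char 'd'): match length 1
  offset=4 (pos 3, char 'e'): match length 0
  offset=5 (pos 2, char 'd'): match length 1
  offset=6 (pos 1, char 'b'): match length 0
  offset=7 (pos 0, char 'b'): match length 0
Longest match has length 3 at offset 2.
next_char = character at position 7 + 3 = 10 -> 'd'

Best match: offset=2, length=3 (matching 'dbd' starting at position 5)
LZ77 triple: (2, 3, 'd')


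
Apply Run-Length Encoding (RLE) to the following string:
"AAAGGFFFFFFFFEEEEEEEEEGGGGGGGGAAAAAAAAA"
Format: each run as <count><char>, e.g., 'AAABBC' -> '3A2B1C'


Scanning runs left to right:
  i=0: run of 'A' x 3 -> '3A'
  i=3: run of 'G' x 2 -> '2G'
  i=5: run of 'F' x 8 -> '8F'
  i=13: run of 'E' x 9 -> '9E'
  i=22: run of 'G' x 8 -> '8G'
  i=30: run of 'A' x 9 -> '9A'

RLE = 3A2G8F9E8G9A


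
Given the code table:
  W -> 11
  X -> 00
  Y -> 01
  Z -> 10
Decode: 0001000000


Decoding:
00 -> X
01 -> Y
00 -> X
00 -> X
00 -> X


Result: XYXXX


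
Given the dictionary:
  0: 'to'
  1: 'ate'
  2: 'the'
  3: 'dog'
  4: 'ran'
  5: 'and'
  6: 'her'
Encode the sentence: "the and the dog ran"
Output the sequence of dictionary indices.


Look up each word in the dictionary:
  'the' -> 2
  'and' -> 5
  'the' -> 2
  'dog' -> 3
  'ran' -> 4

Encoded: [2, 5, 2, 3, 4]


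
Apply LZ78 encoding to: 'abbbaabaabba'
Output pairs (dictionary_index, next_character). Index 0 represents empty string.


LZ78 encoding steps:
Dictionary: {0: ''}
Step 1: w='' (idx 0), next='a' -> output (0, 'a'), add 'a' as idx 1
Step 2: w='' (idx 0), next='b' -> output (0, 'b'), add 'b' as idx 2
Step 3: w='b' (idx 2), next='b' -> output (2, 'b'), add 'bb' as idx 3
Step 4: w='a' (idx 1), next='a' -> output (1, 'a'), add 'aa' as idx 4
Step 5: w='b' (idx 2), next='a' -> output (2, 'a'), add 'ba' as idx 5
Step 6: w='a' (idx 1), next='b' -> output (1, 'b'), add 'ab' as idx 6
Step 7: w='ba' (idx 5), end of input -> output (5, '')


Encoded: [(0, 'a'), (0, 'b'), (2, 'b'), (1, 'a'), (2, 'a'), (1, 'b'), (5, '')]


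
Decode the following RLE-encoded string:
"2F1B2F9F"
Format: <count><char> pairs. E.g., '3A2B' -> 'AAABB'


Expanding each <count><char> pair:
  2F -> 'FF'
  1B -> 'B'
  2F -> 'FF'
  9F -> 'FFFFFFFFF'

Decoded = FFBFFFFFFFFFFF


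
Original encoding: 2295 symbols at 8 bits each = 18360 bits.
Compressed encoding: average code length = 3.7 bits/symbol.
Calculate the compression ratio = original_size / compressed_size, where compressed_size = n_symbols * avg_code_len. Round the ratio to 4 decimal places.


original_size = n_symbols * orig_bits = 2295 * 8 = 18360 bits
compressed_size = n_symbols * avg_code_len = 2295 * 3.7 = 8491.5 bits
ratio = original_size / compressed_size = 18360 / 8491.5 = 2.1622

Compression ratio = 2.1622


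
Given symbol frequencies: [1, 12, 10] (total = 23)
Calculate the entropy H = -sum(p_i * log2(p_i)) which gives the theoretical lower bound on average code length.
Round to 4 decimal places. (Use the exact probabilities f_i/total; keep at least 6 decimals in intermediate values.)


Per-symbol terms -p_i * log2(p_i) with p_i = f_i/23:
  p = 1/23 = 0.043478: log2(p) = -4.523562, -p*log2(p) = 0.196677
  p = 12/23 = 0.521739: log2(p) = -0.938599, -p*log2(p) = 0.489704
  p = 10/23 = 0.434783: log2(p) = -1.201634, -p*log2(p) = 0.522450
H = 0.196677 + 0.489704 + 0.522450 = 1.208831

H = 1.2088 bits/symbol


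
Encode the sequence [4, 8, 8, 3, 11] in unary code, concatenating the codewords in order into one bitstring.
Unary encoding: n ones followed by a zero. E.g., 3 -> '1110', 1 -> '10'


Encode each number as n ones followed by a terminating 0:
  4 -> 11110 (5 bits)
  8 -> 111111110 (9 bits)
  8 -> 111111110 (9 bits)
  3 -> 1110 (4 bits)
  11 -> 111111111110 (12 bits)
Total length = 5 + 9 + 9 + 4 + 12 = 39 bits.

Unary([4, 8, 8, 3, 11]) = 111101111111101111111101110111111111110 (39 bits)


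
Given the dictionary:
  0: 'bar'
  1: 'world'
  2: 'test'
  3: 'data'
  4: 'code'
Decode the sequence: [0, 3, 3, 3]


Look up each index in the dictionary:
  0 -> 'bar'
  3 -> 'data'
  3 -> 'data'
  3 -> 'data'

Decoded: "bar data data data"


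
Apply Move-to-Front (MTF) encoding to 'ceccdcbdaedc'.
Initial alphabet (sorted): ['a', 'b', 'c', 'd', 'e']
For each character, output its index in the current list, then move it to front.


MTF encoding:
'c': index 2 in ['a', 'b', 'c', 'd', 'e'] -> ['c', 'a', 'b', 'd', 'e']
'e': index 4 in ['c', 'a', 'b', 'd', 'e'] -> ['e', 'c', 'a', 'b', 'd']
'c': index 1 in ['e', 'c', 'a', 'b', 'd'] -> ['c', 'e', 'a', 'b', 'd']
'c': index 0 in ['c', 'e', 'a', 'b', 'd'] -> ['c', 'e', 'a', 'b', 'd']
'd': index 4 in ['c', 'e', 'a', 'b', 'd'] -> ['d', 'c', 'e', 'a', 'b']
'c': index 1 in ['d', 'c', 'e', 'a', 'b'] -> ['c', 'd', 'e', 'a', 'b']
'b': index 4 in ['c', 'd', 'e', 'a', 'b'] -> ['b', 'c', 'd', 'e', 'a']
'd': index 2 in ['b', 'c', 'd', 'e', 'a'] -> ['d', 'b', 'c', 'e', 'a']
'a': index 4 in ['d', 'b', 'c', 'e', 'a'] -> ['a', 'd', 'b', 'c', 'e']
'e': index 4 in ['a', 'd', 'b', 'c', 'e'] -> ['e', 'a', 'd', 'b', 'c']
'd': index 2 in ['e', 'a', 'd', 'b', 'c'] -> ['d', 'e', 'a', 'b', 'c']
'c': index 4 in ['d', 'e', 'a', 'b', 'c'] -> ['c', 'd', 'e', 'a', 'b']


Output: [2, 4, 1, 0, 4, 1, 4, 2, 4, 4, 2, 4]


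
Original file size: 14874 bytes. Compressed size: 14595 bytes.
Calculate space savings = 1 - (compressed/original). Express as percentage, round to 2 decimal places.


ratio = compressed/original = 14595/14874 = 0.981242
savings = 1 - ratio = 1 - 0.981242 = 0.018758
as a percentage: 0.018758 * 100 = 1.88%

Space savings = 1 - 14595/14874 = 1.88%


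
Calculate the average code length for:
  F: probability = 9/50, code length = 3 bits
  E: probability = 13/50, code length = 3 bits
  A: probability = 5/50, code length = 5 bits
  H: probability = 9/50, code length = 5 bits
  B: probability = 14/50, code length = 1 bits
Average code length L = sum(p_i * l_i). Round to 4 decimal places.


Weighted contributions p_i * l_i:
  F: (9/50) * 3 = 27/50
  E: (13/50) * 3 = 39/50
  A: (5/50) * 5 = 25/50
  H: (9/50) * 5 = 45/50
  B: (14/50) * 1 = 14/50
Sum = (27 + 39 + 25 + 45 + 14)/50 = 150/50

L = 150/50 = 3.0000 bits/symbol


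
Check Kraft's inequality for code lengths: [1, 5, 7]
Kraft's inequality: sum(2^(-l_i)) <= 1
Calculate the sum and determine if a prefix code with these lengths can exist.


Sum = 2^(-1) + 2^(-5) + 2^(-7)
    = 0.5 + 0.03125 + 0.0078125
    = 69/128 = 0.5390625
Since 0.5390625 <= 1, Kraft's inequality IS satisfied.
A prefix code with these lengths CAN exist.

Kraft sum = 0.5390625. Satisfied.


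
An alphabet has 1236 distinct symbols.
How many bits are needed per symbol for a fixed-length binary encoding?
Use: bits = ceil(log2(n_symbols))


log2(1236) = 10.2715
Bracket: 2^10 = 1024 < 1236 <= 2^11 = 2048
So ceil(log2(1236)) = 11

bits = ceil(log2(1236)) = ceil(10.2715) = 11 bits


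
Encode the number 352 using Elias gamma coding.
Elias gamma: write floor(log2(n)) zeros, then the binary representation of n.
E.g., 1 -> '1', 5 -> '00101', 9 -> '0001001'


num_bits = floor(log2(352)) + 1 = 9
leading_zeros = num_bits - 1 = 8
binary(352) = 101100000

Elias gamma(352) = '00000000' + '101100000' = 00000000101100000 (17 bits)


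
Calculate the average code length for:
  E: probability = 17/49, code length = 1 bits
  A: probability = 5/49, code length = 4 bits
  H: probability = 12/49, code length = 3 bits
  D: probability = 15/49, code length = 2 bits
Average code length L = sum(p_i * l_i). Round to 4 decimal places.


Weighted contributions p_i * l_i:
  E: (17/49) * 1 = 17/49
  A: (5/49) * 4 = 20/49
  H: (12/49) * 3 = 36/49
  D: (15/49) * 2 = 30/49
Sum = (17 + 20 + 36 + 30)/49 = 103/49

L = 103/49 = 2.1020 bits/symbol


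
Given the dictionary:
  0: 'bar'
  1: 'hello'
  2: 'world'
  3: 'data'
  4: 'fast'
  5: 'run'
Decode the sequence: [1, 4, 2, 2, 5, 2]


Look up each index in the dictionary:
  1 -> 'hello'
  4 -> 'fast'
  2 -> 'world'
  2 -> 'world'
  5 -> 'run'
  2 -> 'world'

Decoded: "hello fast world world run world"


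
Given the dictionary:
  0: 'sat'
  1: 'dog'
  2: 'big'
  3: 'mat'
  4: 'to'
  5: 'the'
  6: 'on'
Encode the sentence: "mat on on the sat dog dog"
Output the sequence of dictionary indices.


Look up each word in the dictionary:
  'mat' -> 3
  'on' -> 6
  'on' -> 6
  'the' -> 5
  'sat' -> 0
  'dog' -> 1
  'dog' -> 1

Encoded: [3, 6, 6, 5, 0, 1, 1]


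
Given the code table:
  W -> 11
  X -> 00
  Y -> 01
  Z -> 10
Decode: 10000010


Decoding:
10 -> Z
00 -> X
00 -> X
10 -> Z


Result: ZXXZ


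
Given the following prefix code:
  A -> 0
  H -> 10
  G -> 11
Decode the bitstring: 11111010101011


Decoding step by step:
Bits 11 -> G
Bits 11 -> G
Bits 10 -> H
Bits 10 -> H
Bits 10 -> H
Bits 10 -> H
Bits 11 -> G


Decoded message: GGHHHHG


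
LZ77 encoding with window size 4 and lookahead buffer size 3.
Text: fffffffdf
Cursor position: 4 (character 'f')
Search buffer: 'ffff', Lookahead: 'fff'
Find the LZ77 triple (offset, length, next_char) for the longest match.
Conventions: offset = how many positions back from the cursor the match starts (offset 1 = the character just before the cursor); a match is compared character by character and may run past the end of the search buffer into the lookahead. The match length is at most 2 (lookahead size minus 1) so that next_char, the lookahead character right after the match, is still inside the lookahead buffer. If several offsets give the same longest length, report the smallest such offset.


Try each offset into the search buffer:
  offset=1 (pos 3, char 'f'): match length 2
  offset=2 (pos 2, char 'f'): match length 2
  offset=3 (pos 1, char 'f'): match length 2
  offset=4 (pos 0, char 'f'): match length 2
Longest match has length 2, found at offsets 1, 2, 3, 4; take the smallest, offset 1.
next_char = character at position 4 + 2 = 6 -> 'f'

Best match: offset=1, length=2 (matching 'ff' starting at position 3)
LZ77 triple: (1, 2, 'f')


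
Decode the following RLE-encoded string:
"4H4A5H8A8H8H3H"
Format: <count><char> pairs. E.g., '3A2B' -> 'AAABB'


Expanding each <count><char> pair:
  4H -> 'HHHH'
  4A -> 'AAAA'
  5H -> 'HHHHH'
  8A -> 'AAAAAAAA'
  8H -> 'HHHHHHHH'
  8H -> 'HHHHHHHH'
  3H -> 'HHH'

Decoded = HHHHAAAAHHHHHAAAAAAAAHHHHHHHHHHHHHHHHHHH


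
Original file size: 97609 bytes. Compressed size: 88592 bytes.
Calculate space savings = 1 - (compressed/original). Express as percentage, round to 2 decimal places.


ratio = compressed/original = 88592/97609 = 0.907621
savings = 1 - ratio = 1 - 0.907621 = 0.092379
as a percentage: 0.092379 * 100 = 9.24%

Space savings = 1 - 88592/97609 = 9.24%


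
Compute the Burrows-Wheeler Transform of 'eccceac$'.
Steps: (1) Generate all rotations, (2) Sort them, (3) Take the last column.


Rotations (sorted):
  0: $eccceac -> last char: c
  1: ac$eccce -> last char: e
  2: c$ecccea -> last char: a
  3: ccceac$e -> last char: e
  4: cceac$ec -> last char: c
  5: ceac$ecc -> last char: c
  6: eac$eccc -> last char: c
  7: eccceac$ -> last char: $


BWT = ceaeccc$


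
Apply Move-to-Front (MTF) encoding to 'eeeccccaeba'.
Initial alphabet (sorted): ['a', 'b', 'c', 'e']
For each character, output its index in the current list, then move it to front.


MTF encoding:
'e': index 3 in ['a', 'b', 'c', 'e'] -> ['e', 'a', 'b', 'c']
'e': index 0 in ['e', 'a', 'b', 'c'] -> ['e', 'a', 'b', 'c']
'e': index 0 in ['e', 'a', 'b', 'c'] -> ['e', 'a', 'b', 'c']
'c': index 3 in ['e', 'a', 'b', 'c'] -> ['c', 'e', 'a', 'b']
'c': index 0 in ['c', 'e', 'a', 'b'] -> ['c', 'e', 'a', 'b']
'c': index 0 in ['c', 'e', 'a', 'b'] -> ['c', 'e', 'a', 'b']
'c': index 0 in ['c', 'e', 'a', 'b'] -> ['c', 'e', 'a', 'b']
'a': index 2 in ['c', 'e', 'a', 'b'] -> ['a', 'c', 'e', 'b']
'e': index 2 in ['a', 'c', 'e', 'b'] -> ['e', 'a', 'c', 'b']
'b': index 3 in ['e', 'a', 'c', 'b'] -> ['b', 'e', 'a', 'c']
'a': index 2 in ['b', 'e', 'a', 'c'] -> ['a', 'b', 'e', 'c']


Output: [3, 0, 0, 3, 0, 0, 0, 2, 2, 3, 2]


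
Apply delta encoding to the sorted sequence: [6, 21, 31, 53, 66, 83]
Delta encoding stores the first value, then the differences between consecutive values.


First value: 6
Deltas:
  21 - 6 = 15
  31 - 21 = 10
  53 - 31 = 22
  66 - 53 = 13
  83 - 66 = 17


Delta encoded: [6, 15, 10, 22, 13, 17]


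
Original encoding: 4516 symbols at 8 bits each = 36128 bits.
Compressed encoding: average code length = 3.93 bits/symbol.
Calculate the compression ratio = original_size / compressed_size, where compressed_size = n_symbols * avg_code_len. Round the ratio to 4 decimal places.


original_size = n_symbols * orig_bits = 4516 * 8 = 36128 bits
compressed_size = n_symbols * avg_code_len = 4516 * 3.93 = 17747.88 bits
ratio = original_size / compressed_size = 36128 / 17747.88 = 2.0356

Compression ratio = 2.0356


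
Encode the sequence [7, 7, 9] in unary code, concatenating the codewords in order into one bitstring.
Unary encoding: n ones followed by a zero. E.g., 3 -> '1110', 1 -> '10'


Encode each number as n ones followed by a terminating 0:
  7 -> 11111110 (8 bits)
  7 -> 11111110 (8 bits)
  9 -> 1111111110 (10 bits)
Total length = 8 + 8 + 10 = 26 bits.

Unary([7, 7, 9]) = 11111110111111101111111110 (26 bits)


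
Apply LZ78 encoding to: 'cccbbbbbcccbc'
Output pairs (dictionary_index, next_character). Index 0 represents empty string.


LZ78 encoding steps:
Dictionary: {0: ''}
Step 1: w='' (idx 0), next='c' -> output (0, 'c'), add 'c' as idx 1
Step 2: w='c' (idx 1), next='c' -> output (1, 'c'), add 'cc' as idx 2
Step 3: w='' (idx 0), next='b' -> output (0, 'b'), add 'b' as idx 3
Step 4: w='b' (idx 3), next='b' -> output (3, 'b'), add 'bb' as idx 4
Step 5: w='bb' (idx 4), next='c' -> output (4, 'c'), add 'bbc' as idx 5
Step 6: w='cc' (idx 2), next='b' -> output (2, 'b'), add 'ccb' as idx 6
Step 7: w='c' (idx 1), end of input -> output (1, '')


Encoded: [(0, 'c'), (1, 'c'), (0, 'b'), (3, 'b'), (4, 'c'), (2, 'b'), (1, '')]


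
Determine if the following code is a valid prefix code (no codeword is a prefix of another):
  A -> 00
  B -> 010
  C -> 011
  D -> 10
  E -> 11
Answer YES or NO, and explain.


Checking each pair (does one codeword prefix another?):
  A='00' vs B='010': no prefix
  A='00' vs C='011': no prefix
  A='00' vs D='10': no prefix
  A='00' vs E='11': no prefix
  B='010' vs A='00': no prefix
  B='010' vs C='011': no prefix
  B='010' vs D='10': no prefix
  B='010' vs E='11': no prefix
  C='011' vs A='00': no prefix
  C='011' vs B='010': no prefix
  C='011' vs D='10': no prefix
  C='011' vs E='11': no prefix
  D='10' vs A='00': no prefix
  D='10' vs B='010': no prefix
  D='10' vs C='011': no prefix
  D='10' vs E='11': no prefix
  E='11' vs A='00': no prefix
  E='11' vs B='010': no prefix
  E='11' vs C='011': no prefix
  E='11' vs D='10': no prefix
No violation found over all pairs.

YES -- this is a valid prefix code. No codeword is a prefix of any other codeword.


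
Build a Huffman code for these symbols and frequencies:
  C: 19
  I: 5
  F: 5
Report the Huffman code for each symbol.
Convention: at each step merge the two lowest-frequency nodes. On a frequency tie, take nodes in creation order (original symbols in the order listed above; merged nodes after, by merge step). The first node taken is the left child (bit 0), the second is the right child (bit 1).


Huffman tree construction:
Step 1: Merge I(5) + F(5) = 10
Step 2: Merge (I+F)(10) + C(19) = 29
Read each symbol's code off the tree from the root (left child = 0, right child = 1).

Codes:
  C: 1 (length 1)
  I: 00 (length 2)
  F: 01 (length 2)
Average code length: 39/29 = 1.3448 bits/symbol


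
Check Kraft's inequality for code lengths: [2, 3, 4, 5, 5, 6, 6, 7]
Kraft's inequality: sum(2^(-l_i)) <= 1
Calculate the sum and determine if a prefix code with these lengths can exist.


Sum = 2^(-2) + 2^(-3) + 2^(-4) + 2^(-5) + 2^(-5) + 2^(-6) + 2^(-6) + 2^(-7)
    = 0.25 + 0.125 + 0.0625 + 0.03125 + 0.03125 + 0.015625 + 0.015625 + 0.0078125
    = 69/128 = 0.5390625
Since 0.5390625 <= 1, Kraft's inequality IS satisfied.
A prefix code with these lengths CAN exist.

Kraft sum = 0.5390625. Satisfied.


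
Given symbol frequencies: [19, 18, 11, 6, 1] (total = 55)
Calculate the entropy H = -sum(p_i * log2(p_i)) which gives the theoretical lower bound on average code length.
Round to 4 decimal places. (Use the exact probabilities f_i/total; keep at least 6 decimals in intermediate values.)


Per-symbol terms -p_i * log2(p_i) with p_i = f_i/55:
  p = 19/55 = 0.345455: log2(p) = -1.533432, -p*log2(p) = 0.529731
  p = 18/55 = 0.327273: log2(p) = -1.611435, -p*log2(p) = 0.527379
  p = 11/55 = 0.200000: log2(p) = -2.321928, -p*log2(p) = 0.464386
  p = 6/55 = 0.109091: log2(p) = -3.196397, -p*log2(p) = 0.348698
  p = 1/55 = 0.018182: log2(p) = -5.781360, -p*log2(p) = 0.105116
H = 0.529731 + 0.527379 + 0.464386 + 0.348698 + 0.105116 = 1.975310

H = 1.9753 bits/symbol


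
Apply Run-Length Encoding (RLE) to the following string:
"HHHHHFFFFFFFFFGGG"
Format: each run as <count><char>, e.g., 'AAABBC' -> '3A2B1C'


Scanning runs left to right:
  i=0: run of 'H' x 5 -> '5H'
  i=5: run of 'F' x 9 -> '9F'
  i=14: run of 'G' x 3 -> '3G'

RLE = 5H9F3G


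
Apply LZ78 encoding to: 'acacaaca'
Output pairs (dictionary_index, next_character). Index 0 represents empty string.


LZ78 encoding steps:
Dictionary: {0: ''}
Step 1: w='' (idx 0), next='a' -> output (0, 'a'), add 'a' as idx 1
Step 2: w='' (idx 0), next='c' -> output (0, 'c'), add 'c' as idx 2
Step 3: w='a' (idx 1), next='c' -> output (1, 'c'), add 'ac' as idx 3
Step 4: w='a' (idx 1), next='a' -> output (1, 'a'), add 'aa' as idx 4
Step 5: w='c' (idx 2), next='a' -> output (2, 'a'), add 'ca' as idx 5


Encoded: [(0, 'a'), (0, 'c'), (1, 'c'), (1, 'a'), (2, 'a')]


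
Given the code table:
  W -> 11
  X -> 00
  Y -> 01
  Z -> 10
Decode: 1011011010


Decoding:
10 -> Z
11 -> W
01 -> Y
10 -> Z
10 -> Z


Result: ZWYZZ


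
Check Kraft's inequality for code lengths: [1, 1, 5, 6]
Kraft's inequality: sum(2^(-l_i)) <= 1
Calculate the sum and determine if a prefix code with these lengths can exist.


Sum = 2^(-1) + 2^(-1) + 2^(-5) + 2^(-6)
    = 0.5 + 0.5 + 0.03125 + 0.015625
    = 67/64 = 1.046875
Since 1.046875 > 1, Kraft's inequality is NOT satisfied.
A prefix code with these lengths CANNOT exist.

Kraft sum = 1.046875. Not satisfied.


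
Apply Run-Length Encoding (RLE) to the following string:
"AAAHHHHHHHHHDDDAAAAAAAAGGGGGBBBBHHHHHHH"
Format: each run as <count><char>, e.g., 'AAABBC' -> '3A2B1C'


Scanning runs left to right:
  i=0: run of 'A' x 3 -> '3A'
  i=3: run of 'H' x 9 -> '9H'
  i=12: run of 'D' x 3 -> '3D'
  i=15: run of 'A' x 8 -> '8A'
  i=23: run of 'G' x 5 -> '5G'
  i=28: run of 'B' x 4 -> '4B'
  i=32: run of 'H' x 7 -> '7H'

RLE = 3A9H3D8A5G4B7H


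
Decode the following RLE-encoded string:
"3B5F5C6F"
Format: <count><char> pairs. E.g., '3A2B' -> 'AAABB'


Expanding each <count><char> pair:
  3B -> 'BBB'
  5F -> 'FFFFF'
  5C -> 'CCCCC'
  6F -> 'FFFFFF'

Decoded = BBBFFFFFCCCCCFFFFFF


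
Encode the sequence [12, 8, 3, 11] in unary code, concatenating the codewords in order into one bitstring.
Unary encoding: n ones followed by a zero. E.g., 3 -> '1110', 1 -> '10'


Encode each number as n ones followed by a terminating 0:
  12 -> 1111111111110 (13 bits)
  8 -> 111111110 (9 bits)
  3 -> 1110 (4 bits)
  11 -> 111111111110 (12 bits)
Total length = 13 + 9 + 4 + 12 = 38 bits.

Unary([12, 8, 3, 11]) = 11111111111101111111101110111111111110 (38 bits)


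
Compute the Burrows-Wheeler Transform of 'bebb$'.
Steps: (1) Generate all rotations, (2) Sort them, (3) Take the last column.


Rotations (sorted):
  0: $bebb -> last char: b
  1: b$beb -> last char: b
  2: bb$be -> last char: e
  3: bebb$ -> last char: $
  4: ebb$b -> last char: b


BWT = bbe$b


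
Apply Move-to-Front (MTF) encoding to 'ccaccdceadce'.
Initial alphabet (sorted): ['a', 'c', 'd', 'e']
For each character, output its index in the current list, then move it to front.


MTF encoding:
'c': index 1 in ['a', 'c', 'd', 'e'] -> ['c', 'a', 'd', 'e']
'c': index 0 in ['c', 'a', 'd', 'e'] -> ['c', 'a', 'd', 'e']
'a': index 1 in ['c', 'a', 'd', 'e'] -> ['a', 'c', 'd', 'e']
'c': index 1 in ['a', 'c', 'd', 'e'] -> ['c', 'a', 'd', 'e']
'c': index 0 in ['c', 'a', 'd', 'e'] -> ['c', 'a', 'd', 'e']
'd': index 2 in ['c', 'a', 'd', 'e'] -> ['d', 'c', 'a', 'e']
'c': index 1 in ['d', 'c', 'a', 'e'] -> ['c', 'd', 'a', 'e']
'e': index 3 in ['c', 'd', 'a', 'e'] -> ['e', 'c', 'd', 'a']
'a': index 3 in ['e', 'c', 'd', 'a'] -> ['a', 'e', 'c', 'd']
'd': index 3 in ['a', 'e', 'c', 'd'] -> ['d', 'a', 'e', 'c']
'c': index 3 in ['d', 'a', 'e', 'c'] -> ['c', 'd', 'a', 'e']
'e': index 3 in ['c', 'd', 'a', 'e'] -> ['e', 'c', 'd', 'a']


Output: [1, 0, 1, 1, 0, 2, 1, 3, 3, 3, 3, 3]


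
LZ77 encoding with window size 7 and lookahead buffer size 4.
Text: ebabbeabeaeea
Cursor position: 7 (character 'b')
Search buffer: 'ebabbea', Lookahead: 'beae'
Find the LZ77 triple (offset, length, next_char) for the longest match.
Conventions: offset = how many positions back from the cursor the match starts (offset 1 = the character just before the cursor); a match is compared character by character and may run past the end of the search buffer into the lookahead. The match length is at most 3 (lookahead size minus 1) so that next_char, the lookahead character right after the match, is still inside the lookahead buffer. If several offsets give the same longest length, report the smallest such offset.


Try each offset into the search buffer:
  offset=1 (pos 6, char 'a'): match length 0
  offset=2 (pos 5, char 'e'): match length 0
  offset=3 (pos 4, char 'b'): match length 3
  offset=4 (pos 3, char 'b'): match length 1
  offset=5 (pos 2, char 'a'): match length 0
  offset=6 (pos 1, char 'b'): match length 1
  offset=7 (pos 0, char 'e'): match length 0
Longest match has length 3 at offset 3.
next_char = character at position 7 + 3 = 10 -> 'e'

Best match: offset=3, length=3 (matching 'bea' starting at position 4)
LZ77 triple: (3, 3, 'e')


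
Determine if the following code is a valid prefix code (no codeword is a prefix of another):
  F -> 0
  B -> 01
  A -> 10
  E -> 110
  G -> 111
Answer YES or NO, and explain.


Checking each pair (does one codeword prefix another?):
  F='0' vs B='01': prefix -- VIOLATION

NO -- this is NOT a valid prefix code. F (0) is a prefix of B (01).


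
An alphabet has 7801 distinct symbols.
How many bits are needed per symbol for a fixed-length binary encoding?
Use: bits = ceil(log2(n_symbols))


log2(7801) = 12.9294
Bracket: 2^12 = 4096 < 7801 <= 2^13 = 8192
So ceil(log2(7801)) = 13

bits = ceil(log2(7801)) = ceil(12.9294) = 13 bits


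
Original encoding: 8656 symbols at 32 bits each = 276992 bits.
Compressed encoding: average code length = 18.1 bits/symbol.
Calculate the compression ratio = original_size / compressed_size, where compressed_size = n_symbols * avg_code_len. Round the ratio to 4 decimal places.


original_size = n_symbols * orig_bits = 8656 * 32 = 276992 bits
compressed_size = n_symbols * avg_code_len = 8656 * 18.1 = 156673.6 bits
ratio = original_size / compressed_size = 276992 / 156673.6 = 1.768

Compression ratio = 1.768


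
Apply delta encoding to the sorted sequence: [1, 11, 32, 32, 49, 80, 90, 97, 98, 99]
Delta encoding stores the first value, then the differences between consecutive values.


First value: 1
Deltas:
  11 - 1 = 10
  32 - 11 = 21
  32 - 32 = 0
  49 - 32 = 17
  80 - 49 = 31
  90 - 80 = 10
  97 - 90 = 7
  98 - 97 = 1
  99 - 98 = 1


Delta encoded: [1, 10, 21, 0, 17, 31, 10, 7, 1, 1]


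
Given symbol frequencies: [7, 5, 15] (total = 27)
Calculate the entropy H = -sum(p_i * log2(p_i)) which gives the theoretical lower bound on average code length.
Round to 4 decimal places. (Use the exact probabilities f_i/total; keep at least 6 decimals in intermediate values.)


Per-symbol terms -p_i * log2(p_i) with p_i = f_i/27:
  p = 7/27 = 0.259259: log2(p) = -1.947533, -p*log2(p) = 0.504916
  p = 5/27 = 0.185185: log2(p) = -2.432959, -p*log2(p) = 0.450548
  p = 15/27 = 0.555556: log2(p) = -0.847997, -p*log2(p) = 0.471109
H = 0.504916 + 0.450548 + 0.471109 = 1.426573

H = 1.4266 bits/symbol


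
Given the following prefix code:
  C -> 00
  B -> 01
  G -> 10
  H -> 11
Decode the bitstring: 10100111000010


Decoding step by step:
Bits 10 -> G
Bits 10 -> G
Bits 01 -> B
Bits 11 -> H
Bits 00 -> C
Bits 00 -> C
Bits 10 -> G


Decoded message: GGBHCCG


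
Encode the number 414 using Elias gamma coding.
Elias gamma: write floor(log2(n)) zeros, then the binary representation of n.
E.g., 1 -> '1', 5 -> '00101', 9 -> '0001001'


num_bits = floor(log2(414)) + 1 = 9
leading_zeros = num_bits - 1 = 8
binary(414) = 110011110

Elias gamma(414) = '00000000' + '110011110' = 00000000110011110 (17 bits)


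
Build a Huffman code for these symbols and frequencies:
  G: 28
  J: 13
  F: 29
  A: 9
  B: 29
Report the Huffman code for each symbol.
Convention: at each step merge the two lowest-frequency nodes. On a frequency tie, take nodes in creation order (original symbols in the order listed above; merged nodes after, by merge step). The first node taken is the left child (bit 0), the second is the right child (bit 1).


Huffman tree construction:
Step 1: Merge A(9) + J(13) = 22
Step 2: Merge (A+J)(22) + G(28) = 50
Step 3: Merge F(29) + B(29) = 58
Step 4: Merge ((A+J)+G)(50) + (F+B)(58) = 108
Read each symbol's code off the tree from the root (left child = 0, right child = 1).

Codes:
  G: 01 (length 2)
  J: 001 (length 3)
  F: 10 (length 2)
  A: 000 (length 3)
  B: 11 (length 2)
Average code length: 238/108 = 2.2037 bits/symbol


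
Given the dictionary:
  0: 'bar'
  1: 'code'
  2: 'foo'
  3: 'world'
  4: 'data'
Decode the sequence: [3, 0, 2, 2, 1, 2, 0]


Look up each index in the dictionary:
  3 -> 'world'
  0 -> 'bar'
  2 -> 'foo'
  2 -> 'foo'
  1 -> 'code'
  2 -> 'foo'
  0 -> 'bar'

Decoded: "world bar foo foo code foo bar"


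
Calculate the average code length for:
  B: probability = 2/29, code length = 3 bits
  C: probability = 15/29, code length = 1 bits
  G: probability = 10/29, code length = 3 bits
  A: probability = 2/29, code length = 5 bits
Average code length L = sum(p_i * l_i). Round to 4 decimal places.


Weighted contributions p_i * l_i:
  B: (2/29) * 3 = 6/29
  C: (15/29) * 1 = 15/29
  G: (10/29) * 3 = 30/29
  A: (2/29) * 5 = 10/29
Sum = (6 + 15 + 30 + 10)/29 = 61/29

L = 61/29 = 2.1034 bits/symbol


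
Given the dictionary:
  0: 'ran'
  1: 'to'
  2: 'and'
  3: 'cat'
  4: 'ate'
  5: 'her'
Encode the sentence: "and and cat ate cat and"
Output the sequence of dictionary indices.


Look up each word in the dictionary:
  'and' -> 2
  'and' -> 2
  'cat' -> 3
  'ate' -> 4
  'cat' -> 3
  'and' -> 2

Encoded: [2, 2, 3, 4, 3, 2]


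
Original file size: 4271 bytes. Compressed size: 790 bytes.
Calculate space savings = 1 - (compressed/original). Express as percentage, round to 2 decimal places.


ratio = compressed/original = 790/4271 = 0.184968
savings = 1 - ratio = 1 - 0.184968 = 0.815032
as a percentage: 0.815032 * 100 = 81.5%

Space savings = 1 - 790/4271 = 81.5%


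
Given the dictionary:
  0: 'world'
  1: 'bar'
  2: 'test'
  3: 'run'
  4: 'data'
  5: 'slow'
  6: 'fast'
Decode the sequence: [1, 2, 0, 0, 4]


Look up each index in the dictionary:
  1 -> 'bar'
  2 -> 'test'
  0 -> 'world'
  0 -> 'world'
  4 -> 'data'

Decoded: "bar test world world data"


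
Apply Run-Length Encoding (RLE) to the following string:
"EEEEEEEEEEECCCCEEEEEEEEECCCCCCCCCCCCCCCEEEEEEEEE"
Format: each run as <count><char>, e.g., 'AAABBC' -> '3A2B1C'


Scanning runs left to right:
  i=0: run of 'E' x 11 -> '11E'
  i=11: run of 'C' x 4 -> '4C'
  i=15: run of 'E' x 9 -> '9E'
  i=24: run of 'C' x 15 -> '15C'
  i=39: run of 'E' x 9 -> '9E'

RLE = 11E4C9E15C9E


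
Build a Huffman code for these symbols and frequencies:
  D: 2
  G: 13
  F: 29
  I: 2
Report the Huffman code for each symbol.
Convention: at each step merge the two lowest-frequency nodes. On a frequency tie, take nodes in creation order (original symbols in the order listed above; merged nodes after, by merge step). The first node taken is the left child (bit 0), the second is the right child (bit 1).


Huffman tree construction:
Step 1: Merge D(2) + I(2) = 4
Step 2: Merge (D+I)(4) + G(13) = 17
Step 3: Merge ((D+I)+G)(17) + F(29) = 46
Read each symbol's code off the tree from the root (left child = 0, right child = 1).

Codes:
  D: 000 (length 3)
  G: 01 (length 2)
  F: 1 (length 1)
  I: 001 (length 3)
Average code length: 67/46 = 1.4565 bits/symbol


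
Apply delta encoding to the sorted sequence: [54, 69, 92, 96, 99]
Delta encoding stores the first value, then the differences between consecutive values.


First value: 54
Deltas:
  69 - 54 = 15
  92 - 69 = 23
  96 - 92 = 4
  99 - 96 = 3


Delta encoded: [54, 15, 23, 4, 3]


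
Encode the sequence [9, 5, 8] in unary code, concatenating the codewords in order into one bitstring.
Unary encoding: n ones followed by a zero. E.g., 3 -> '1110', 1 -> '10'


Encode each number as n ones followed by a terminating 0:
  9 -> 1111111110 (10 bits)
  5 -> 111110 (6 bits)
  8 -> 111111110 (9 bits)
Total length = 10 + 6 + 9 = 25 bits.

Unary([9, 5, 8]) = 1111111110111110111111110 (25 bits)


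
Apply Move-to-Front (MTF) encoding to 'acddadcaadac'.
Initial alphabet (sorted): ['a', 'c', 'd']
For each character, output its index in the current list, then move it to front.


MTF encoding:
'a': index 0 in ['a', 'c', 'd'] -> ['a', 'c', 'd']
'c': index 1 in ['a', 'c', 'd'] -> ['c', 'a', 'd']
'd': index 2 in ['c', 'a', 'd'] -> ['d', 'c', 'a']
'd': index 0 in ['d', 'c', 'a'] -> ['d', 'c', 'a']
'a': index 2 in ['d', 'c', 'a'] -> ['a', 'd', 'c']
'd': index 1 in ['a', 'd', 'c'] -> ['d', 'a', 'c']
'c': index 2 in ['d', 'a', 'c'] -> ['c', 'd', 'a']
'a': index 2 in ['c', 'd', 'a'] -> ['a', 'c', 'd']
'a': index 0 in ['a', 'c', 'd'] -> ['a', 'c', 'd']
'd': index 2 in ['a', 'c', 'd'] -> ['d', 'a', 'c']
'a': index 1 in ['d', 'a', 'c'] -> ['a', 'd', 'c']
'c': index 2 in ['a', 'd', 'c'] -> ['c', 'a', 'd']


Output: [0, 1, 2, 0, 2, 1, 2, 2, 0, 2, 1, 2]


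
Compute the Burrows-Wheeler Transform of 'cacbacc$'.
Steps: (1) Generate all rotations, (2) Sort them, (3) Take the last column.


Rotations (sorted):
  0: $cacbacc -> last char: c
  1: acbacc$c -> last char: c
  2: acc$cacb -> last char: b
  3: bacc$cac -> last char: c
  4: c$cacbac -> last char: c
  5: cacbacc$ -> last char: $
  6: cbacc$ca -> last char: a
  7: cc$cacba -> last char: a


BWT = ccbcc$aa


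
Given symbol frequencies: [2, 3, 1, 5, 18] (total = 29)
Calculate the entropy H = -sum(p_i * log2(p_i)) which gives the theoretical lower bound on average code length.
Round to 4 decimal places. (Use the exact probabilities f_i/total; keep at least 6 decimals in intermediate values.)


Per-symbol terms -p_i * log2(p_i) with p_i = f_i/29:
  p = 2/29 = 0.068966: log2(p) = -3.857981, -p*log2(p) = 0.266068
  p = 3/29 = 0.103448: log2(p) = -3.273018, -p*log2(p) = 0.338588
  p = 1/29 = 0.034483: log2(p) = -4.857981, -p*log2(p) = 0.167517
  p = 5/29 = 0.172414: log2(p) = -2.536053, -p*log2(p) = 0.437251
  p = 18/29 = 0.620690: log2(p) = -0.688056, -p*log2(p) = 0.427069
H = 0.266068 + 0.338588 + 0.167517 + 0.437251 + 0.427069 = 1.636493

H = 1.6365 bits/symbol


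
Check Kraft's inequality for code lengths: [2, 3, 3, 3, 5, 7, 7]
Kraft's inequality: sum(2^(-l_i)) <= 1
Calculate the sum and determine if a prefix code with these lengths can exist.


Sum = 2^(-2) + 2^(-3) + 2^(-3) + 2^(-3) + 2^(-5) + 2^(-7) + 2^(-7)
    = 0.25 + 0.125 + 0.125 + 0.125 + 0.03125 + 0.0078125 + 0.0078125
    = 86/128 = 0.671875
Since 0.671875 <= 1, Kraft's inequality IS satisfied.
A prefix code with these lengths CAN exist.

Kraft sum = 0.671875. Satisfied.


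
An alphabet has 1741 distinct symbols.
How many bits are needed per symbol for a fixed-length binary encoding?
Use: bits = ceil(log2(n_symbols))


log2(1741) = 10.7657
Bracket: 2^10 = 1024 < 1741 <= 2^11 = 2048
So ceil(log2(1741)) = 11

bits = ceil(log2(1741)) = ceil(10.7657) = 11 bits


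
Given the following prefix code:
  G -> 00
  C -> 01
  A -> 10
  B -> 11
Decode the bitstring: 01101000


Decoding step by step:
Bits 01 -> C
Bits 10 -> A
Bits 10 -> A
Bits 00 -> G


Decoded message: CAAG


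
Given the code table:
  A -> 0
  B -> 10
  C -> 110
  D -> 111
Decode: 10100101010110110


Decoding:
10 -> B
10 -> B
0 -> A
10 -> B
10 -> B
10 -> B
110 -> C
110 -> C


Result: BBABBBCC


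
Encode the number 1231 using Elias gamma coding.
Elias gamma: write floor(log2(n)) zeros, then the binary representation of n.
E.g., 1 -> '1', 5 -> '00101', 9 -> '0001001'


num_bits = floor(log2(1231)) + 1 = 11
leading_zeros = num_bits - 1 = 10
binary(1231) = 10011001111

Elias gamma(1231) = '0000000000' + '10011001111' = 000000000010011001111 (21 bits)


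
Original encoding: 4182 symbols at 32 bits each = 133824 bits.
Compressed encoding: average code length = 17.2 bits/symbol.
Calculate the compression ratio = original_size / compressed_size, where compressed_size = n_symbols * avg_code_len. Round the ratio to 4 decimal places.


original_size = n_symbols * orig_bits = 4182 * 32 = 133824 bits
compressed_size = n_symbols * avg_code_len = 4182 * 17.2 = 71930.4 bits
ratio = original_size / compressed_size = 133824 / 71930.4 = 1.8605

Compression ratio = 1.8605


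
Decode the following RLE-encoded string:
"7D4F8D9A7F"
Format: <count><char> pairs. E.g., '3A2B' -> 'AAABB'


Expanding each <count><char> pair:
  7D -> 'DDDDDDD'
  4F -> 'FFFF'
  8D -> 'DDDDDDDD'
  9A -> 'AAAAAAAAA'
  7F -> 'FFFFFFF'

Decoded = DDDDDDDFFFFDDDDDDDDAAAAAAAAAFFFFFFF


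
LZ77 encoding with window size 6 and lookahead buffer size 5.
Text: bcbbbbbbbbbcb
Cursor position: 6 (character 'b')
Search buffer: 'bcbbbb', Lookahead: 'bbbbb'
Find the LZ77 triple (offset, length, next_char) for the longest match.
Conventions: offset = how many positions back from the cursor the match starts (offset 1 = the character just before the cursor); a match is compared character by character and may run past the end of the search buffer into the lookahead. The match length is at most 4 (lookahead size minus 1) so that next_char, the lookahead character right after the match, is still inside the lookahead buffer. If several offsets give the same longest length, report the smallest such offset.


Try each offset into the search buffer:
  offset=1 (pos 5, char 'b'): match length 4
  offset=2 (pos 4, char 'b'): match length 4
  offset=3 (pos 3, char 'b'): match length 4
  offset=4 (pos 2, char 'b'): match length 4
  offset=5 (pos 1, char 'c'): match length 0
  offset=6 (pos 0, char 'b'): match length 1
Longest match has length 4, found at offsets 1, 2, 3, 4; take the smallest, offset 1.
next_char = character at position 6 + 4 = 10 -> 'b'

Best match: offset=1, length=4 (matching 'bbbb' starting at position 5)
LZ77 triple: (1, 4, 'b')


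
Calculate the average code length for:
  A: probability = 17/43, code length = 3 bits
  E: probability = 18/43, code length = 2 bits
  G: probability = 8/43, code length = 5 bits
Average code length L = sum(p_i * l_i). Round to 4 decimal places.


Weighted contributions p_i * l_i:
  A: (17/43) * 3 = 51/43
  E: (18/43) * 2 = 36/43
  G: (8/43) * 5 = 40/43
Sum = (51 + 36 + 40)/43 = 127/43

L = 127/43 = 2.9535 bits/symbol


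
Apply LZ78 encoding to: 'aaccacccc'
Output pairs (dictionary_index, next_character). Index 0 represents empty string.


LZ78 encoding steps:
Dictionary: {0: ''}
Step 1: w='' (idx 0), next='a' -> output (0, 'a'), add 'a' as idx 1
Step 2: w='a' (idx 1), next='c' -> output (1, 'c'), add 'ac' as idx 2
Step 3: w='' (idx 0), next='c' -> output (0, 'c'), add 'c' as idx 3
Step 4: w='ac' (idx 2), next='c' -> output (2, 'c'), add 'acc' as idx 4
Step 5: w='c' (idx 3), next='c' -> output (3, 'c'), add 'cc' as idx 5


Encoded: [(0, 'a'), (1, 'c'), (0, 'c'), (2, 'c'), (3, 'c')]


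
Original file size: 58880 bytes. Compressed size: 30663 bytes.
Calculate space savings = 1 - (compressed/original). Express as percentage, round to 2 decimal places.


ratio = compressed/original = 30663/58880 = 0.520771
savings = 1 - ratio = 1 - 0.520771 = 0.479229
as a percentage: 0.479229 * 100 = 47.92%

Space savings = 1 - 30663/58880 = 47.92%


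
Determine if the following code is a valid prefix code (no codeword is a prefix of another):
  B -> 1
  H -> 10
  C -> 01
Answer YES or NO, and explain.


Checking each pair (does one codeword prefix another?):
  B='1' vs H='10': prefix -- VIOLATION

NO -- this is NOT a valid prefix code. B (1) is a prefix of H (10).


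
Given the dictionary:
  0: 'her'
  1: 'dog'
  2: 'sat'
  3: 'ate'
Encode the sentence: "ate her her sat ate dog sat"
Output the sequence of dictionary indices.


Look up each word in the dictionary:
  'ate' -> 3
  'her' -> 0
  'her' -> 0
  'sat' -> 2
  'ate' -> 3
  'dog' -> 1
  'sat' -> 2

Encoded: [3, 0, 0, 2, 3, 1, 2]


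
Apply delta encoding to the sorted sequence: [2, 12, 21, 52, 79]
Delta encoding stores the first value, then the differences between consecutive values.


First value: 2
Deltas:
  12 - 2 = 10
  21 - 12 = 9
  52 - 21 = 31
  79 - 52 = 27


Delta encoded: [2, 10, 9, 31, 27]


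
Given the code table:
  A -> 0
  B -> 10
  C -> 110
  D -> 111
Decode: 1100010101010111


Decoding:
110 -> C
0 -> A
0 -> A
10 -> B
10 -> B
10 -> B
10 -> B
111 -> D


Result: CAABBBBD


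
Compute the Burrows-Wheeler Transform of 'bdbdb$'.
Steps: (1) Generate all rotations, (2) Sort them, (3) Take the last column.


Rotations (sorted):
  0: $bdbdb -> last char: b
  1: b$bdbd -> last char: d
  2: bdb$bd -> last char: d
  3: bdbdb$ -> last char: $
  4: db$bdb -> last char: b
  5: dbdb$b -> last char: b


BWT = bdd$bb


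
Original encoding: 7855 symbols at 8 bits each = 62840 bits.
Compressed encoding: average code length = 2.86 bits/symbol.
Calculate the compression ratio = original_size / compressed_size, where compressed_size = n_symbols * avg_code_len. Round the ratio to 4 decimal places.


original_size = n_symbols * orig_bits = 7855 * 8 = 62840 bits
compressed_size = n_symbols * avg_code_len = 7855 * 2.86 = 22465.3 bits
ratio = original_size / compressed_size = 62840 / 22465.3 = 2.7972

Compression ratio = 2.7972


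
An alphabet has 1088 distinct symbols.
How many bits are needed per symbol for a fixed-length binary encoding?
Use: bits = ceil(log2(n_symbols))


log2(1088) = 10.0875
Bracket: 2^10 = 1024 < 1088 <= 2^11 = 2048
So ceil(log2(1088)) = 11

bits = ceil(log2(1088)) = ceil(10.0875) = 11 bits


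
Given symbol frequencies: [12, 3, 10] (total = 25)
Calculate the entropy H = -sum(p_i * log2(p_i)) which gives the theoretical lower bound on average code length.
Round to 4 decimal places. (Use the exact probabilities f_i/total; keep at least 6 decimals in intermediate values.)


Per-symbol terms -p_i * log2(p_i) with p_i = f_i/25:
  p = 12/25 = 0.480000: log2(p) = -1.058894, -p*log2(p) = 0.508269
  p = 3/25 = 0.120000: log2(p) = -3.058894, -p*log2(p) = 0.367067
  p = 10/25 = 0.400000: log2(p) = -1.321928, -p*log2(p) = 0.528771
H = 0.508269 + 0.367067 + 0.528771 = 1.404107

H = 1.4041 bits/symbol
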